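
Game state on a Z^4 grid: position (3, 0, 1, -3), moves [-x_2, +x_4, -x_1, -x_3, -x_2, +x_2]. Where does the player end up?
(2, -1, 0, -2)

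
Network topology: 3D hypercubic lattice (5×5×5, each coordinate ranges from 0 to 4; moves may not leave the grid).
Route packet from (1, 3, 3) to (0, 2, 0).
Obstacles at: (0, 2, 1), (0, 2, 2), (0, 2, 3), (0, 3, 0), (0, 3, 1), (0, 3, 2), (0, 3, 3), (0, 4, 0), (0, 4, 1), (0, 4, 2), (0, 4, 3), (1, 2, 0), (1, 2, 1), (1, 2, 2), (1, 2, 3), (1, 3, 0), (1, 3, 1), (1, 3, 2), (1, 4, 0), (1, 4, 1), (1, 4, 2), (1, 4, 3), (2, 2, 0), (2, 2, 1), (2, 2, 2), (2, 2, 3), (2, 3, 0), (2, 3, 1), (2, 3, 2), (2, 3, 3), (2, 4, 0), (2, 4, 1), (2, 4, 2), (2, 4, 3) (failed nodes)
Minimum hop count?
9
(one shortest path: (1, 3, 3) → (1, 3, 4) → (0, 3, 4) → (0, 2, 4) → (0, 1, 4) → (0, 1, 3) → (0, 1, 2) → (0, 1, 1) → (0, 1, 0) → (0, 2, 0))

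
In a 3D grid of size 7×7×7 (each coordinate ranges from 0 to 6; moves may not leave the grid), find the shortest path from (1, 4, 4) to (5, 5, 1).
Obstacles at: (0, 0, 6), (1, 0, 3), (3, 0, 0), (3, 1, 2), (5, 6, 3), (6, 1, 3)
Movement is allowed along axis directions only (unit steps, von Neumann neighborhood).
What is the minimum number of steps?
8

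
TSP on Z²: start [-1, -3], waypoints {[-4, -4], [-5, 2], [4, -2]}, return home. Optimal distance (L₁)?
30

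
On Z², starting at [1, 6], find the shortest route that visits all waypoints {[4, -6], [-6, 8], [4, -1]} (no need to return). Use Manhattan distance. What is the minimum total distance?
33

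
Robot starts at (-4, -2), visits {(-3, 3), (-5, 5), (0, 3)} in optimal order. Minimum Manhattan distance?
15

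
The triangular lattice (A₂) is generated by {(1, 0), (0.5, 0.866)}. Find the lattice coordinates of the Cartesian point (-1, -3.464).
b₁ - 4b₂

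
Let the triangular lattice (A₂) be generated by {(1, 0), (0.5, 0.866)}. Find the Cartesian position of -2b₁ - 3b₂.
(-3.5, -2.598)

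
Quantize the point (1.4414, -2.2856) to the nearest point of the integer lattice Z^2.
(1, -2)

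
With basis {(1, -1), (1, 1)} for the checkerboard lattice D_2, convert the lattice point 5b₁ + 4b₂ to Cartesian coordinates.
(9, -1)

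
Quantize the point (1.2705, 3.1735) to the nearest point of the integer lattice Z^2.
(1, 3)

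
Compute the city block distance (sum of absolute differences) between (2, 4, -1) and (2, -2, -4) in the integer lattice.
9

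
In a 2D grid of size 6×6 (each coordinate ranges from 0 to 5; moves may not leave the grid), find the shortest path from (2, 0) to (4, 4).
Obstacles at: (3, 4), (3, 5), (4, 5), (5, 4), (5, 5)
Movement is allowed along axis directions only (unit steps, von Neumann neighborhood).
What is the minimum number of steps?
6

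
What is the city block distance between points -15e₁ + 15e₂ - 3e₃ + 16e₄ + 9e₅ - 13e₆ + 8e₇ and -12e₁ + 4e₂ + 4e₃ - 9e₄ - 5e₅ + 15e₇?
80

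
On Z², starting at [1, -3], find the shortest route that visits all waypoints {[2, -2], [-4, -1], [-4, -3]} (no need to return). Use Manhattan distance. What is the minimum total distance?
11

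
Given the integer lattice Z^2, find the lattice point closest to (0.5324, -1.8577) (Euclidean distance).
(1, -2)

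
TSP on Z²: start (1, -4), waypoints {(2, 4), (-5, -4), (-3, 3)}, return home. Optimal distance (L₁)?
30
(one optimal route: (1, -4) → (2, 4) → (-3, 3) → (-5, -4) → (1, -4))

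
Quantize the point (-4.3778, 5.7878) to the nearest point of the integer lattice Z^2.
(-4, 6)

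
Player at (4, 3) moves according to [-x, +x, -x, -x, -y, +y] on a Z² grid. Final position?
(2, 3)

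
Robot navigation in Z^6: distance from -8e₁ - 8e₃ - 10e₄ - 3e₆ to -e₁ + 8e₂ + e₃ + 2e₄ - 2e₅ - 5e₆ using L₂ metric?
18.6011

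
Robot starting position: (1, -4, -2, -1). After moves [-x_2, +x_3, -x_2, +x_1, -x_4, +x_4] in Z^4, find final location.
(2, -6, -1, -1)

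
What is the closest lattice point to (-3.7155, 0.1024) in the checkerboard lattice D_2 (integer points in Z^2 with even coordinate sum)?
(-4, 0)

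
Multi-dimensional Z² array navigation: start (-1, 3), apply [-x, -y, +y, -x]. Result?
(-3, 3)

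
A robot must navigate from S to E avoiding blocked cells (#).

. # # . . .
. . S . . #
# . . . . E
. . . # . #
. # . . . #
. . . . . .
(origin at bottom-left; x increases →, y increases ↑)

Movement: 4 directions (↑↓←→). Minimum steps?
4
(one shortest path: (2, 4) → (3, 4) → (4, 4) → (4, 3) → (5, 3))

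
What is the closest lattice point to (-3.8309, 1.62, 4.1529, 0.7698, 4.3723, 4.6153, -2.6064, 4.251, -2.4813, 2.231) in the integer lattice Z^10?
(-4, 2, 4, 1, 4, 5, -3, 4, -2, 2)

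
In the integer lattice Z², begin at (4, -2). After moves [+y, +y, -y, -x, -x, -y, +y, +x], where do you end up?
(3, -1)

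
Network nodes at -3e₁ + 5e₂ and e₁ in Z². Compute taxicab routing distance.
9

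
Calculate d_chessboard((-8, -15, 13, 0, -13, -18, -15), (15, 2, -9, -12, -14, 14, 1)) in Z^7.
32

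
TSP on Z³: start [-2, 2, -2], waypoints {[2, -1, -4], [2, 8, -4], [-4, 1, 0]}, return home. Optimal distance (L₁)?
38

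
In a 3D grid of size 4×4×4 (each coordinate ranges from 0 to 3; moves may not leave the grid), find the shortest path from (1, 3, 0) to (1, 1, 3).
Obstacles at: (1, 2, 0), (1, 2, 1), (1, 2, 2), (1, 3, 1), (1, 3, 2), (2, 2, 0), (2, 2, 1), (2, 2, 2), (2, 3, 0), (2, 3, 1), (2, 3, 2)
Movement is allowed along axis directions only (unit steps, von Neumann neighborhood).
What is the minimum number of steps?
7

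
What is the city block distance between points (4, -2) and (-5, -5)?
12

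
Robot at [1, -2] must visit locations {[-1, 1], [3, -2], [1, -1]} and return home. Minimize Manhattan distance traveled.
14
(one optimal route: (1, -2) → (-1, 1) → (1, -1) → (3, -2) → (1, -2))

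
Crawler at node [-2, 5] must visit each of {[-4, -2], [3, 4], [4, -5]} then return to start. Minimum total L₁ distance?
36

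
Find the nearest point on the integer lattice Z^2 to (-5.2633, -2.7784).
(-5, -3)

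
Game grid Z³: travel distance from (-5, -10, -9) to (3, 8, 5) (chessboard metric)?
18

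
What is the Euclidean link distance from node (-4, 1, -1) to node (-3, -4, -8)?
8.66025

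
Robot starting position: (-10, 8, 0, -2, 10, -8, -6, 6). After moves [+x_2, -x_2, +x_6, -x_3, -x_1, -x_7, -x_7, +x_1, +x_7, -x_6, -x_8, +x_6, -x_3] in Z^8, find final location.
(-10, 8, -2, -2, 10, -7, -7, 5)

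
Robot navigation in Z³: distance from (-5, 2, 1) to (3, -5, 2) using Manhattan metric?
16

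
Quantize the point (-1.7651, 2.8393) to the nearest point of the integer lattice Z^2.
(-2, 3)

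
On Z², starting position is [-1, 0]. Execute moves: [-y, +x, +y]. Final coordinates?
(0, 0)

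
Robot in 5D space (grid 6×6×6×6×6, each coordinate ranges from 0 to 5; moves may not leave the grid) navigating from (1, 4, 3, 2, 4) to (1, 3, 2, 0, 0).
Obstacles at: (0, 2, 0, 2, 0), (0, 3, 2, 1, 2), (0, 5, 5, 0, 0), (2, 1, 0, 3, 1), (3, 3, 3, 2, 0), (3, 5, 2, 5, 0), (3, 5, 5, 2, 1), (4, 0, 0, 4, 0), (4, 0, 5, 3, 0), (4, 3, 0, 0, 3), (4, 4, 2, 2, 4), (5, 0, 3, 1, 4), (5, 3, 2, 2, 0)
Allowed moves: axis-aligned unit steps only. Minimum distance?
8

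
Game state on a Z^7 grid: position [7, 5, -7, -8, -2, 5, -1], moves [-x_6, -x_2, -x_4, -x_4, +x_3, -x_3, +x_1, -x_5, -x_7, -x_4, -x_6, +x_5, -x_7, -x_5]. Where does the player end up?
(8, 4, -7, -11, -3, 3, -3)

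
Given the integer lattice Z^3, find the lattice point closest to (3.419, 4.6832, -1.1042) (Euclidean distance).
(3, 5, -1)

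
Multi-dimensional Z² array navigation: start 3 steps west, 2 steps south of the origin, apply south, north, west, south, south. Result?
(-4, -4)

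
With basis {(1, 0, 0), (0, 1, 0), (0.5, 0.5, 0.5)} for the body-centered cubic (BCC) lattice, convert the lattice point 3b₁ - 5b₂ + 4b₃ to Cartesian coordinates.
(5, -3, 2)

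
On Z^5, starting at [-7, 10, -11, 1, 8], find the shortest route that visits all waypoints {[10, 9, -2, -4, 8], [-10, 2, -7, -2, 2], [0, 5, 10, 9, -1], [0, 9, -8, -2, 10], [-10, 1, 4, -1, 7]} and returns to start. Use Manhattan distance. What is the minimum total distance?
164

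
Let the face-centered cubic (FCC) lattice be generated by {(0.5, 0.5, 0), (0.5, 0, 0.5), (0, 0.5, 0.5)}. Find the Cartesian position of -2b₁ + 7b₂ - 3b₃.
(2.5, -2.5, 2)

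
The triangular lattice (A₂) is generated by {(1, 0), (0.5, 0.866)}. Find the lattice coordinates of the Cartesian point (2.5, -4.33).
5b₁ - 5b₂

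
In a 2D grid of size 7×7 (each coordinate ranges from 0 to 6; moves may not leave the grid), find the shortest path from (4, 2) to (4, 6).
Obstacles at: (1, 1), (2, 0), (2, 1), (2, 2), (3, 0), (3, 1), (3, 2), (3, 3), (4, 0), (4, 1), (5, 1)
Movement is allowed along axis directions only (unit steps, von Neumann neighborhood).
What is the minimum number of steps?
4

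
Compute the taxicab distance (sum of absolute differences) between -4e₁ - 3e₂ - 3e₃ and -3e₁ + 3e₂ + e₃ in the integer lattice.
11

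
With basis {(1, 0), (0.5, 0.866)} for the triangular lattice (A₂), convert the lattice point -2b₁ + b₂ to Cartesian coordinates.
(-1.5, 0.866)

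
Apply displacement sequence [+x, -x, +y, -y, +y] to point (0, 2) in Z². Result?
(0, 3)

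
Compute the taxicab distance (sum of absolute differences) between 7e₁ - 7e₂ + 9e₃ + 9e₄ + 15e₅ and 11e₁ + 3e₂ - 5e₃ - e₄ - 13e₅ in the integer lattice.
66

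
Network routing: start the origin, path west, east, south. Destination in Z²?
(0, -1)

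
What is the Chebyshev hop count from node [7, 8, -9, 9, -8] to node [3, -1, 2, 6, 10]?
18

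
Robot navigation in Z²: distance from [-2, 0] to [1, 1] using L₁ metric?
4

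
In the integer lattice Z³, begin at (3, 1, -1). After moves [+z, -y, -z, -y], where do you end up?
(3, -1, -1)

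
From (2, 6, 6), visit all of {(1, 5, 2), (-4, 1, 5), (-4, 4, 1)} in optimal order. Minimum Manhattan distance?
20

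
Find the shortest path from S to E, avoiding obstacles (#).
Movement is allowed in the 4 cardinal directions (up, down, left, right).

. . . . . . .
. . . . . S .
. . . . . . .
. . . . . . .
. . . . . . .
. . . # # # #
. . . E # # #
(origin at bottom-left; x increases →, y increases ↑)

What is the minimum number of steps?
9
(one shortest path: (5, 5) → (4, 5) → (3, 5) → (2, 5) → (2, 4) → (2, 3) → (2, 2) → (2, 1) → (2, 0) → (3, 0))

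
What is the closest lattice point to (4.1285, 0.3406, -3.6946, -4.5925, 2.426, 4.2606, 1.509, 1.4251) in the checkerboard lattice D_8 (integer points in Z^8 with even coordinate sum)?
(4, 0, -4, -5, 2, 4, 2, 1)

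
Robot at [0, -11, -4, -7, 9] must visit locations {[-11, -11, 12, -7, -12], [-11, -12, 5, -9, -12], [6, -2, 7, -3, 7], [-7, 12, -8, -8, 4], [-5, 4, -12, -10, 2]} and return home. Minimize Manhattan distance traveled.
208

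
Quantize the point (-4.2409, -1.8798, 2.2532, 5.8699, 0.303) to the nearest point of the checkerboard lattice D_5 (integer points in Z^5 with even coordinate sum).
(-4, -2, 2, 6, 0)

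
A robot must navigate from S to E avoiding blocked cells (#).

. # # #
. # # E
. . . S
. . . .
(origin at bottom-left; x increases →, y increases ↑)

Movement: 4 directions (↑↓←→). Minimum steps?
1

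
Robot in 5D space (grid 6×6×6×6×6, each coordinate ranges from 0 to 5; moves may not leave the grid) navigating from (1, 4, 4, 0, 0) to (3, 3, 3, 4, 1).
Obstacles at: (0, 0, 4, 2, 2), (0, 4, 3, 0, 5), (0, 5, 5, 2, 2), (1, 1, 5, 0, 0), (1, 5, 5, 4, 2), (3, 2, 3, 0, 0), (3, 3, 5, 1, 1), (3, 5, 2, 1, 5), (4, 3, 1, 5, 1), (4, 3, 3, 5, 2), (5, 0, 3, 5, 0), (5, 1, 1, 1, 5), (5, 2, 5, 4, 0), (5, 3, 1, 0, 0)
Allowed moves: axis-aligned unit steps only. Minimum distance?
9
(one shortest path: (1, 4, 4, 0, 0) → (2, 4, 4, 0, 0) → (3, 4, 4, 0, 0) → (3, 3, 4, 0, 0) → (3, 3, 3, 0, 0) → (3, 3, 3, 1, 0) → (3, 3, 3, 2, 0) → (3, 3, 3, 3, 0) → (3, 3, 3, 4, 0) → (3, 3, 3, 4, 1))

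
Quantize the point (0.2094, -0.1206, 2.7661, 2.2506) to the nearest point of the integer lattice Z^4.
(0, 0, 3, 2)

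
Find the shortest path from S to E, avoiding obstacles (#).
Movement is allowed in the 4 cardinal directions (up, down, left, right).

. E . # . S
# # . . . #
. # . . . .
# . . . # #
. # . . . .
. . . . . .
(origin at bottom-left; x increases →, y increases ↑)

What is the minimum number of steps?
6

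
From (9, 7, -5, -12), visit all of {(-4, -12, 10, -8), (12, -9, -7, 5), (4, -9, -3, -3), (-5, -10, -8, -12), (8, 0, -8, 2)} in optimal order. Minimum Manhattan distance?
111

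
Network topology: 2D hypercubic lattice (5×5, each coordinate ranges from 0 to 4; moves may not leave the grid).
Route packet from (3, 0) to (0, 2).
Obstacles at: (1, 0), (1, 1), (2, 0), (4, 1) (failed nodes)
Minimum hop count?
5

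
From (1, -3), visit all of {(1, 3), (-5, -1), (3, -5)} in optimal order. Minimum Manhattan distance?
24
(one optimal route: (1, -3) → (3, -5) → (1, 3) → (-5, -1))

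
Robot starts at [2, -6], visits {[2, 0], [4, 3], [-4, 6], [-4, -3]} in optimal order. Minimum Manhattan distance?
31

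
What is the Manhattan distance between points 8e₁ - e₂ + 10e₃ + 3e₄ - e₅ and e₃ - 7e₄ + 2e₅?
31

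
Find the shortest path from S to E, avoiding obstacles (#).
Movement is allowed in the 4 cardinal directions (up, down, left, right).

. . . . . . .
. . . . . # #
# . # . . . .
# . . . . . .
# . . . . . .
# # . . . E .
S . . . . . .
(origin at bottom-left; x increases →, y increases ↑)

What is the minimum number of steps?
6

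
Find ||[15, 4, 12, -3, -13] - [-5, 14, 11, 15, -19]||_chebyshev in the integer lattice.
20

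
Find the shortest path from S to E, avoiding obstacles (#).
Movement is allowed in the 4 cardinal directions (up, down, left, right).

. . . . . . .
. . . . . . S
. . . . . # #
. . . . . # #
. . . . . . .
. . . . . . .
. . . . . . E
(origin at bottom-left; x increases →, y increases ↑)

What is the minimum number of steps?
9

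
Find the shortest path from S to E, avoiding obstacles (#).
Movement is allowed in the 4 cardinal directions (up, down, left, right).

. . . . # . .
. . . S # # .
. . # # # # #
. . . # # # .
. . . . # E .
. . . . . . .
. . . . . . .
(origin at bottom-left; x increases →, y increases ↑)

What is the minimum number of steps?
11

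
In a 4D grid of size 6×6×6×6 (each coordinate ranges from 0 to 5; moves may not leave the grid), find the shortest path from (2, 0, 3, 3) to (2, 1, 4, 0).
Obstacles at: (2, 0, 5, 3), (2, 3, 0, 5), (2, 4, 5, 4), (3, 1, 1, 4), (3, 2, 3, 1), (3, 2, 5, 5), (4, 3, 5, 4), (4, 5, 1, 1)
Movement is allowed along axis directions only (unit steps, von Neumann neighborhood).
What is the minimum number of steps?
5
(one shortest path: (2, 0, 3, 3) → (2, 1, 3, 3) → (2, 1, 4, 3) → (2, 1, 4, 2) → (2, 1, 4, 1) → (2, 1, 4, 0))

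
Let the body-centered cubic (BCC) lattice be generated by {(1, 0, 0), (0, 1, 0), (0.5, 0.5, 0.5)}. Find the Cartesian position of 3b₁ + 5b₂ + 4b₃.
(5, 7, 2)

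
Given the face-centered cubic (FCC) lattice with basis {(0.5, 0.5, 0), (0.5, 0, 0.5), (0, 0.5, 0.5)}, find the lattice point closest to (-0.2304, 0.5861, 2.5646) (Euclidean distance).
(0, 0.5, 2.5)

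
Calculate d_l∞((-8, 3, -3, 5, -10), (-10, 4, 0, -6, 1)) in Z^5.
11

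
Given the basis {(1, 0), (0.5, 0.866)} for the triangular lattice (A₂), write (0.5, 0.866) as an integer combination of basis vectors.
b₂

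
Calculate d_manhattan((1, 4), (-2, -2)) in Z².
9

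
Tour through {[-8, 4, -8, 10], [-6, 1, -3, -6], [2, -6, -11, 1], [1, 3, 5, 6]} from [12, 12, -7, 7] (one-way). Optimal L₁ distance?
116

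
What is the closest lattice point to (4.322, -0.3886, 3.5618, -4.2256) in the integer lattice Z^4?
(4, 0, 4, -4)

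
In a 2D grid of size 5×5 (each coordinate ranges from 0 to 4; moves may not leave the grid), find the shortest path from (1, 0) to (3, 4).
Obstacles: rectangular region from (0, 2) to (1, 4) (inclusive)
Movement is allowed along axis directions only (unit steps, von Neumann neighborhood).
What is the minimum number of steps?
6
(one shortest path: (1, 0) → (2, 0) → (3, 0) → (3, 1) → (3, 2) → (3, 3) → (3, 4))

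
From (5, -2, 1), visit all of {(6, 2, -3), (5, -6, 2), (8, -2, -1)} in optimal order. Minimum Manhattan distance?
23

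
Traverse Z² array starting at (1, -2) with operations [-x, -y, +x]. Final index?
(1, -3)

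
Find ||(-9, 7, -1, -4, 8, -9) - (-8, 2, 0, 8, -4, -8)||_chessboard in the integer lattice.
12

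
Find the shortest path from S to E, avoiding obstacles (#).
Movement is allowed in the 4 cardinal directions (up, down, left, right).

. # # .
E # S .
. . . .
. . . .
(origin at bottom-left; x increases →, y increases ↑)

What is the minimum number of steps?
4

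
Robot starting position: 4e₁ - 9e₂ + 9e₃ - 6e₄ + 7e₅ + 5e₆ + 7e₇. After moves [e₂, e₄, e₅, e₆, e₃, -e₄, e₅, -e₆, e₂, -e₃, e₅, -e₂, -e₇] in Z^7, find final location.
(4, -8, 9, -6, 10, 5, 6)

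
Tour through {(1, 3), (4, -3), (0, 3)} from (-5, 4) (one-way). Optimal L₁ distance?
16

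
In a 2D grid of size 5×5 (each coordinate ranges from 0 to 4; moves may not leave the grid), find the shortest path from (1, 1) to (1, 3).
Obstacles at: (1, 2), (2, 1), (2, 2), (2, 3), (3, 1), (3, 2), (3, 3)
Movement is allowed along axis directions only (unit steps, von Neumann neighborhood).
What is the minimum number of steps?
4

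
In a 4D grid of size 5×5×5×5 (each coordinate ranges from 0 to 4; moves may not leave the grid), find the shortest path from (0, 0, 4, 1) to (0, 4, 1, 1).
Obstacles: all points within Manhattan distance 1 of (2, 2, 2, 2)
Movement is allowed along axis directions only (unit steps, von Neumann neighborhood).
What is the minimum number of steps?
7
(one shortest path: (0, 0, 4, 1) → (0, 1, 4, 1) → (0, 2, 4, 1) → (0, 3, 4, 1) → (0, 4, 4, 1) → (0, 4, 3, 1) → (0, 4, 2, 1) → (0, 4, 1, 1))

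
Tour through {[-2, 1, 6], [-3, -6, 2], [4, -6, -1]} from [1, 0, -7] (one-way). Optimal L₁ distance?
37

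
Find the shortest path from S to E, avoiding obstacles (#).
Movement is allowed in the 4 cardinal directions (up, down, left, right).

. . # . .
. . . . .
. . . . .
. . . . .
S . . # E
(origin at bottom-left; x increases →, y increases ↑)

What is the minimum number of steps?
6
(one shortest path: (0, 0) → (1, 0) → (2, 0) → (2, 1) → (3, 1) → (4, 1) → (4, 0))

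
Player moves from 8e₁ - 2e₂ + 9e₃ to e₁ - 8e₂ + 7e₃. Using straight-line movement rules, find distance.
9.43398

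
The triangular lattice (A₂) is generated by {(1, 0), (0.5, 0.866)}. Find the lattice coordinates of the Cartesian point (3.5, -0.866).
4b₁ - b₂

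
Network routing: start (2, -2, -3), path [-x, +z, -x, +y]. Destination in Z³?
(0, -1, -2)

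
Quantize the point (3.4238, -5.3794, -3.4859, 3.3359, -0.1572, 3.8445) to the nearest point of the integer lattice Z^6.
(3, -5, -3, 3, 0, 4)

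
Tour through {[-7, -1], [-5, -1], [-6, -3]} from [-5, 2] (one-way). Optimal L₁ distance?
8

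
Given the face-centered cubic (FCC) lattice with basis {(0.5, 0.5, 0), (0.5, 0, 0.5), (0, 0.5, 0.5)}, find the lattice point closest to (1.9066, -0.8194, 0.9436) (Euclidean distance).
(2, -1, 1)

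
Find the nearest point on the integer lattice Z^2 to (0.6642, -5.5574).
(1, -6)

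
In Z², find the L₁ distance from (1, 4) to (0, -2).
7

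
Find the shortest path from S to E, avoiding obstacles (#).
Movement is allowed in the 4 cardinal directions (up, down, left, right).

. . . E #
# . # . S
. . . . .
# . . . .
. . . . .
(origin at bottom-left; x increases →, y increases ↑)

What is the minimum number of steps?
2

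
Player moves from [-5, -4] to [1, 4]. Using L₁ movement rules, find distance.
14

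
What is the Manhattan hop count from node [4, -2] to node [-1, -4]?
7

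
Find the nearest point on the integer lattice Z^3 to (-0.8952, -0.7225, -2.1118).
(-1, -1, -2)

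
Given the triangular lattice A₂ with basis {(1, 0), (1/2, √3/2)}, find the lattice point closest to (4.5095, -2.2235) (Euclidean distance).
(4.5, -2.598)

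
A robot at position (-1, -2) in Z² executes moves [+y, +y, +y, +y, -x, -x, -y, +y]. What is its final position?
(-3, 2)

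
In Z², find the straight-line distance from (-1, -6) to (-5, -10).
5.65685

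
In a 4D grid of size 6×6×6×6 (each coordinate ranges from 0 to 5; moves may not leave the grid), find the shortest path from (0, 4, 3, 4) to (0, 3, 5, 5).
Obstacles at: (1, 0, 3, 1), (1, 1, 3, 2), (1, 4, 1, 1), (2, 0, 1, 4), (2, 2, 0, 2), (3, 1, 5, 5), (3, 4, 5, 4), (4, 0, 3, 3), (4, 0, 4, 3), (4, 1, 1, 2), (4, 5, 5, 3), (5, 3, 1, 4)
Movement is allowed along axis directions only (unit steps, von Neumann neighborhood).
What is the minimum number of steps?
4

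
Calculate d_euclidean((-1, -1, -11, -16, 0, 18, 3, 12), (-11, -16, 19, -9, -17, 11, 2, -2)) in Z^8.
42.5323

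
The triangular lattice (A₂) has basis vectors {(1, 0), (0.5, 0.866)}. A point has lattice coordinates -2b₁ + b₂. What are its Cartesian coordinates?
(-1.5, 0.866)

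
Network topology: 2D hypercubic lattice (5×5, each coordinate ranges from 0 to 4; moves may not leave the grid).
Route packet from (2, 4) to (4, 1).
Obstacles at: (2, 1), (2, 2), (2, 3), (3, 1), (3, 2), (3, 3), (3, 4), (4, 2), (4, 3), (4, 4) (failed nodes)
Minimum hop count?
9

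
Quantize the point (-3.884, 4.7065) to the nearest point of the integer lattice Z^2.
(-4, 5)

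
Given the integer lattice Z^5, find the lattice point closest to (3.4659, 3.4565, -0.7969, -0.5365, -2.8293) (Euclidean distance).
(3, 3, -1, -1, -3)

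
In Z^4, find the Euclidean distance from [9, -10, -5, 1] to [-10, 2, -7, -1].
22.6495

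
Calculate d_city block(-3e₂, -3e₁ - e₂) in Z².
5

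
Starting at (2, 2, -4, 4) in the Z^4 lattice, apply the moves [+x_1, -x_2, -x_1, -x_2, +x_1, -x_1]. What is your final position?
(2, 0, -4, 4)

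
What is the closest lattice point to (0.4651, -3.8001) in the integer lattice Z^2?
(0, -4)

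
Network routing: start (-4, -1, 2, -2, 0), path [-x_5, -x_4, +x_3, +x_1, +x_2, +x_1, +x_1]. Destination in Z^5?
(-1, 0, 3, -3, -1)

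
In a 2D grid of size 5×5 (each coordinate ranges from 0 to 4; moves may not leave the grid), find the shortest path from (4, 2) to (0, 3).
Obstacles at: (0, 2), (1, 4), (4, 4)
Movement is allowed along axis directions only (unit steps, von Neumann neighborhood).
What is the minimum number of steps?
5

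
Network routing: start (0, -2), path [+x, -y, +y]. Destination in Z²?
(1, -2)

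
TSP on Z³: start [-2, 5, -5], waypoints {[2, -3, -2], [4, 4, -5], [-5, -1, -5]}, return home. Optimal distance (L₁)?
40
(one optimal route: (-2, 5, -5) → (4, 4, -5) → (2, -3, -2) → (-5, -1, -5) → (-2, 5, -5))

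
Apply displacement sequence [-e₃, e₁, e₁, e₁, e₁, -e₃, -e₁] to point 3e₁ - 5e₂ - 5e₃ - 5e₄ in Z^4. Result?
(6, -5, -7, -5)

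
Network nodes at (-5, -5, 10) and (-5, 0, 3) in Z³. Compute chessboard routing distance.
7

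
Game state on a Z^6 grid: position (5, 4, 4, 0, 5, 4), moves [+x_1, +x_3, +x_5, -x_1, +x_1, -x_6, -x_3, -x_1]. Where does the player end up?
(5, 4, 4, 0, 6, 3)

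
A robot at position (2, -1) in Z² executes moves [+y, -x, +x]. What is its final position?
(2, 0)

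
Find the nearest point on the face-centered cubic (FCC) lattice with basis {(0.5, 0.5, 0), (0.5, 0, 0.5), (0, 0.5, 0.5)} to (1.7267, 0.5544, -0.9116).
(1.5, 0.5, -1)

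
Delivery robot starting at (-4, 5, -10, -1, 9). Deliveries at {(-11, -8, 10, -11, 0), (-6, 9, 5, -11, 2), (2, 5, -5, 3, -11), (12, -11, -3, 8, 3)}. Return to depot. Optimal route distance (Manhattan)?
210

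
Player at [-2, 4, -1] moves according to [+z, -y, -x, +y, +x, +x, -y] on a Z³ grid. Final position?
(-1, 3, 0)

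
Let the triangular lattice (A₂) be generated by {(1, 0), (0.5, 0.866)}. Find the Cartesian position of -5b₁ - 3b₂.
(-6.5, -2.598)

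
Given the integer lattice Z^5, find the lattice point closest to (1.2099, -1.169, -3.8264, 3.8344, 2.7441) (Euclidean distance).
(1, -1, -4, 4, 3)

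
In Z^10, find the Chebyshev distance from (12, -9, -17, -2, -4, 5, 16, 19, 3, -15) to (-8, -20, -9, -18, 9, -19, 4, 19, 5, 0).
24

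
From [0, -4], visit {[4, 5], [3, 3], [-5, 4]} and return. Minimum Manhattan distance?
36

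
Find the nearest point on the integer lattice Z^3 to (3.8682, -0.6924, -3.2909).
(4, -1, -3)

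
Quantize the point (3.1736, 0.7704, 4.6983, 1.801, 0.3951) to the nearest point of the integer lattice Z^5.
(3, 1, 5, 2, 0)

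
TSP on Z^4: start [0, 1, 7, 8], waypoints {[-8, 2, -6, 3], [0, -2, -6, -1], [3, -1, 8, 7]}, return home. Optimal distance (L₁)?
76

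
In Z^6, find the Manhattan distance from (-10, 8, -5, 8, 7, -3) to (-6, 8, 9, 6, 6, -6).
24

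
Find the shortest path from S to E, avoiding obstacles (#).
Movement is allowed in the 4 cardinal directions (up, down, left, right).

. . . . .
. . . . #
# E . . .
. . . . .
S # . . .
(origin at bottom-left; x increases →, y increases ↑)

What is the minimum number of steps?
3
(one shortest path: (0, 0) → (0, 1) → (1, 1) → (1, 2))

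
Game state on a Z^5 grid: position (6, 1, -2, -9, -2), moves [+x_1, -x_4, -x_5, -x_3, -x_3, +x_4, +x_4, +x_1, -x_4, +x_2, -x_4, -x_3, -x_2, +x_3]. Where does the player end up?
(8, 1, -4, -10, -3)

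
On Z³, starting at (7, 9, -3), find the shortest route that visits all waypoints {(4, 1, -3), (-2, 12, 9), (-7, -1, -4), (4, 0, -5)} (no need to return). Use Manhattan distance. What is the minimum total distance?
58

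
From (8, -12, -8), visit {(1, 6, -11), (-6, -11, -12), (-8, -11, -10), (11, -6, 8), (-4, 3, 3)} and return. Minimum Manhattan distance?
124
(one optimal route: (8, -12, -8) → (-8, -11, -10) → (-6, -11, -12) → (1, 6, -11) → (-4, 3, 3) → (11, -6, 8) → (8, -12, -8))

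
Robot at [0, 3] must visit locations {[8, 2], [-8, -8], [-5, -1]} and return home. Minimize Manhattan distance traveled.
54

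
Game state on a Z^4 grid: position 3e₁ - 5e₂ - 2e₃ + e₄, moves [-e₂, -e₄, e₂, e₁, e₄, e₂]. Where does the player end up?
(4, -4, -2, 1)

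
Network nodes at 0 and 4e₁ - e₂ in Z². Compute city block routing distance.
5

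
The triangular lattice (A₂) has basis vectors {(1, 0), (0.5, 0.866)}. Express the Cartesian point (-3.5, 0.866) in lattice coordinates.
-4b₁ + b₂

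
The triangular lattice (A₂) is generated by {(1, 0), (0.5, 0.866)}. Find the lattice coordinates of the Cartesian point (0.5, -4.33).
3b₁ - 5b₂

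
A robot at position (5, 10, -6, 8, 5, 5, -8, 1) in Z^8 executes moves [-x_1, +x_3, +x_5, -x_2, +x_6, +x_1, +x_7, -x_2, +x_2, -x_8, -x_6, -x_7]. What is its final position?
(5, 9, -5, 8, 6, 5, -8, 0)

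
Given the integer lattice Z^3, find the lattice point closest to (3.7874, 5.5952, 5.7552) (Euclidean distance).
(4, 6, 6)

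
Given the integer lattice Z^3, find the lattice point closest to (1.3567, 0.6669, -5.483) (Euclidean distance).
(1, 1, -5)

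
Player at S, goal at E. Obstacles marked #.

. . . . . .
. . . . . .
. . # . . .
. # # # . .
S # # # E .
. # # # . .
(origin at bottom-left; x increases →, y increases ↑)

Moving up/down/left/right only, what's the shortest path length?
10
(one shortest path: (0, 1) → (0, 2) → (0, 3) → (1, 3) → (1, 4) → (2, 4) → (3, 4) → (4, 4) → (4, 3) → (4, 2) → (4, 1))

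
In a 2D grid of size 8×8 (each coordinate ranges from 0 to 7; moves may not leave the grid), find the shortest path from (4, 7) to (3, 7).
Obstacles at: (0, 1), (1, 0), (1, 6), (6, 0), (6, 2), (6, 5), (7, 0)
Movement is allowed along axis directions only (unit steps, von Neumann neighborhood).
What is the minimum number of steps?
1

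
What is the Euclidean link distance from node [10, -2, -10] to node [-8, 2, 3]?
22.561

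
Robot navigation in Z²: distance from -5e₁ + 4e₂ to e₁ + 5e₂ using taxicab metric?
7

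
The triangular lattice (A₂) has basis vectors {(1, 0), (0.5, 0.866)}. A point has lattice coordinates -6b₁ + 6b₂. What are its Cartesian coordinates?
(-3, 5.196)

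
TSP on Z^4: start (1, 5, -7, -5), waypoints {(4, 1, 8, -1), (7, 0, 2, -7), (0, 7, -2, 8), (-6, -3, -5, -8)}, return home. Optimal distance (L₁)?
110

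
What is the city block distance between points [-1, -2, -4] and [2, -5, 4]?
14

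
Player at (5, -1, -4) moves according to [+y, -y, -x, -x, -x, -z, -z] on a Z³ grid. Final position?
(2, -1, -6)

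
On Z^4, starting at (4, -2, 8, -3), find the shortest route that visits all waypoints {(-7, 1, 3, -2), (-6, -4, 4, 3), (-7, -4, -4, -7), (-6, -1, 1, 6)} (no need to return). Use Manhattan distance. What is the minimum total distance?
61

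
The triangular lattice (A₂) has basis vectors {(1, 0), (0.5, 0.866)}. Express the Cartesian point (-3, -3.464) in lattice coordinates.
-b₁ - 4b₂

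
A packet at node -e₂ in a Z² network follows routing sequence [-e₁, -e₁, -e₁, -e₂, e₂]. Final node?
(-3, -1)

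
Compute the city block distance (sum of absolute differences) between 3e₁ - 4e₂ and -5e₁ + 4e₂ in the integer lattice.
16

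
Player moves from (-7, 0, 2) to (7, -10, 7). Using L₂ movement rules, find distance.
17.9165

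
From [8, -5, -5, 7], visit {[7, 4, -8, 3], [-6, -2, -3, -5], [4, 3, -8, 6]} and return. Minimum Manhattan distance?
86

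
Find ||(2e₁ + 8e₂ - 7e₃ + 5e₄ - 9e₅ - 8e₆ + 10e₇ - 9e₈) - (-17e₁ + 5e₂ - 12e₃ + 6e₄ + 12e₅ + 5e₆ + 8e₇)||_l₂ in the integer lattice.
33.0303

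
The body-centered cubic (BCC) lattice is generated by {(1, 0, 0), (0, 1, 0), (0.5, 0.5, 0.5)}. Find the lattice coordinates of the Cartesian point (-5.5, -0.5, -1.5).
-4b₁ + b₂ - 3b₃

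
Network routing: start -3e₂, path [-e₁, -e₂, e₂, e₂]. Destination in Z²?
(-1, -2)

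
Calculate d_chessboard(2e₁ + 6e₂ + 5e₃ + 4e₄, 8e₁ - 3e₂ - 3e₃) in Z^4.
9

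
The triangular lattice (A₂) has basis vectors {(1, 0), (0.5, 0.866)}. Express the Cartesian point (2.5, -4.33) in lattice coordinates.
5b₁ - 5b₂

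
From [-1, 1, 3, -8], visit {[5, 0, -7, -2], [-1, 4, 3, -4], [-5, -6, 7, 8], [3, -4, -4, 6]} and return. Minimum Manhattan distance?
100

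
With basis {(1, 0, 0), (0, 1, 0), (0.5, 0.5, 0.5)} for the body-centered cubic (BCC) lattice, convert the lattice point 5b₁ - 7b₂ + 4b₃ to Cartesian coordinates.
(7, -5, 2)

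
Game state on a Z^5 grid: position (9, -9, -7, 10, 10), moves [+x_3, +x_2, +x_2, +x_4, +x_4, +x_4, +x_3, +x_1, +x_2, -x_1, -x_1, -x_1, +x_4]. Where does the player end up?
(7, -6, -5, 14, 10)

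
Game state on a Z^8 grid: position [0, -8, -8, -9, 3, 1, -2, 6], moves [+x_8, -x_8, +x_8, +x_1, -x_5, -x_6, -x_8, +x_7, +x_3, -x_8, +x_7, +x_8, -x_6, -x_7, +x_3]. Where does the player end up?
(1, -8, -6, -9, 2, -1, -1, 6)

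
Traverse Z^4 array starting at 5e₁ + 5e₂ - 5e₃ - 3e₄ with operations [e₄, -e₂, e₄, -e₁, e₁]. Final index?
(5, 4, -5, -1)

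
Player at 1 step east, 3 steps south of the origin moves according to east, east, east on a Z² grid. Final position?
(4, -3)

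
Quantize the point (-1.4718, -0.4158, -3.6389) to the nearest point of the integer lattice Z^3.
(-1, 0, -4)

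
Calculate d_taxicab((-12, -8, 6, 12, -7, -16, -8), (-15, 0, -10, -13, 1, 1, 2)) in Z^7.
87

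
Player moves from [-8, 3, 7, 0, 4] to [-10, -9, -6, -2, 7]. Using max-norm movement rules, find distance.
13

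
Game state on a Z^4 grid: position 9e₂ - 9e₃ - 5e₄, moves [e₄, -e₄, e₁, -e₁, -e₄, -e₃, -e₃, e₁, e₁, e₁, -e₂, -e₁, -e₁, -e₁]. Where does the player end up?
(0, 8, -11, -6)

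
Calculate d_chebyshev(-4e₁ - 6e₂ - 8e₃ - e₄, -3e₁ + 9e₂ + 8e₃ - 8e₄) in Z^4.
16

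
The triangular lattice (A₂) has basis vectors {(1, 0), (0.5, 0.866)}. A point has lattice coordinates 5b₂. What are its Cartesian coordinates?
(2.5, 4.33)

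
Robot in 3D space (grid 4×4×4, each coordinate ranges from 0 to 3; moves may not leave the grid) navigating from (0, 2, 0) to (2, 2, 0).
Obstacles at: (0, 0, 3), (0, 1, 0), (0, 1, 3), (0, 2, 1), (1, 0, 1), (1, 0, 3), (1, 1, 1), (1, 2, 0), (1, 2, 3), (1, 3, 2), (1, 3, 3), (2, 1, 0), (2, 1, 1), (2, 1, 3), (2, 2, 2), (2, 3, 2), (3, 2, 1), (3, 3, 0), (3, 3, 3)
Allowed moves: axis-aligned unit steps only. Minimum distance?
4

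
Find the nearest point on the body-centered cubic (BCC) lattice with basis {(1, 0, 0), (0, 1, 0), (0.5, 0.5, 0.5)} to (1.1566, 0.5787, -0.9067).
(1, 1, -1)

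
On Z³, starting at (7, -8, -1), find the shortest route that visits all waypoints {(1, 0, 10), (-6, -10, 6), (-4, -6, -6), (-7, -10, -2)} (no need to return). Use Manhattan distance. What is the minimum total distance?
59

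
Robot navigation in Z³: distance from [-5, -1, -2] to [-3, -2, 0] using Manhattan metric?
5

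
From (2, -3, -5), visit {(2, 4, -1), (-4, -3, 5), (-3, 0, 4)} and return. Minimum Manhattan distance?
46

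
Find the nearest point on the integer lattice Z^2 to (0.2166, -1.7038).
(0, -2)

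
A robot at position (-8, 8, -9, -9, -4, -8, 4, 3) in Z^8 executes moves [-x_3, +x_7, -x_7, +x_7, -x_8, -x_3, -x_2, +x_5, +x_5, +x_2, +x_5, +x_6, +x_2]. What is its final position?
(-8, 9, -11, -9, -1, -7, 5, 2)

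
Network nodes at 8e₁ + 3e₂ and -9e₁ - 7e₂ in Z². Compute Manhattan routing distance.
27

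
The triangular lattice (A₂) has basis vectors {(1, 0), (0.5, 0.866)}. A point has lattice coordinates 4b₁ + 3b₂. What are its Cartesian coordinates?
(5.5, 2.598)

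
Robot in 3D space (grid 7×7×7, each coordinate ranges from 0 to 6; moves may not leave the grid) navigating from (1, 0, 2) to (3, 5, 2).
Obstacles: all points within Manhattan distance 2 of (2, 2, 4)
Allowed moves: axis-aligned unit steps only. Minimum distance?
7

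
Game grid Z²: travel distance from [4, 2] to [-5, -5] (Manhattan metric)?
16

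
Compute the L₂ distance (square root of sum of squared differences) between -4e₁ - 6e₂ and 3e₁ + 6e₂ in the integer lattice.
13.8924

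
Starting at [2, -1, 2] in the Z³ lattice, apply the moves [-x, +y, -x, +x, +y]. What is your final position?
(1, 1, 2)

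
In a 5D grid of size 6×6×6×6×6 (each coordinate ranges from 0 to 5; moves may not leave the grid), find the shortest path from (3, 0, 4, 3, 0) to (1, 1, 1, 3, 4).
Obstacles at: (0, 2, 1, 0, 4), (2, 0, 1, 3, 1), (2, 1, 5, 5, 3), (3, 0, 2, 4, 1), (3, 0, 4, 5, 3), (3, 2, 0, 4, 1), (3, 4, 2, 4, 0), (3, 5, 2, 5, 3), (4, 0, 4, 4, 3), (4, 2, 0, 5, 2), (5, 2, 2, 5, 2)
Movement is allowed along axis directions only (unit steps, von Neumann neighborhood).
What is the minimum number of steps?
10
(one shortest path: (3, 0, 4, 3, 0) → (2, 0, 4, 3, 0) → (1, 0, 4, 3, 0) → (1, 1, 4, 3, 0) → (1, 1, 3, 3, 0) → (1, 1, 2, 3, 0) → (1, 1, 1, 3, 0) → (1, 1, 1, 3, 1) → (1, 1, 1, 3, 2) → (1, 1, 1, 3, 3) → (1, 1, 1, 3, 4))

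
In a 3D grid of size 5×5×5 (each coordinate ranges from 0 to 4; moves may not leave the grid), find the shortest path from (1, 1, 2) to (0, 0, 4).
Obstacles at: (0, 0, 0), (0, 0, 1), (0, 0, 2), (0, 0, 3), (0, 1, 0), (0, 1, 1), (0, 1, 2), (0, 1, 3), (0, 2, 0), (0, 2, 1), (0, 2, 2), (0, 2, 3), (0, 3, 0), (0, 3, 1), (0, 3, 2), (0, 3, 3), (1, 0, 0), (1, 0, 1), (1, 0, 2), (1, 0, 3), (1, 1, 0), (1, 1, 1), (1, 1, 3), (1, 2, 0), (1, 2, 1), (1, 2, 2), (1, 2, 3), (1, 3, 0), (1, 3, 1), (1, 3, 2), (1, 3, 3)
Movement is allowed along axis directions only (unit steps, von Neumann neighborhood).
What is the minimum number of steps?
6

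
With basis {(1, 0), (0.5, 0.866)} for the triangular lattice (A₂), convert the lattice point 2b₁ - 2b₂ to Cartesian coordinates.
(1, -1.732)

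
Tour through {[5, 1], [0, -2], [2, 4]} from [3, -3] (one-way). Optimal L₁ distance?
18
(one optimal route: (3, -3) → (0, -2) → (5, 1) → (2, 4))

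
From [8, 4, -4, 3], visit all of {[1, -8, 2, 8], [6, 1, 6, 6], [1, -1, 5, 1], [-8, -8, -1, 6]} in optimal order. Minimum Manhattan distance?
62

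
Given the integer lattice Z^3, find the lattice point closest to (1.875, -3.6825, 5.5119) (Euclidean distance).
(2, -4, 6)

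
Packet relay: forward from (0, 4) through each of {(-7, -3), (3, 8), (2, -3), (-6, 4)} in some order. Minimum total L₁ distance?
35
(one optimal route: (0, 4) → (-6, 4) → (-7, -3) → (2, -3) → (3, 8))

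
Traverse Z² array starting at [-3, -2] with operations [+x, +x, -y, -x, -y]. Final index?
(-2, -4)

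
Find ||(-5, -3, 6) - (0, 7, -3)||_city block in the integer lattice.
24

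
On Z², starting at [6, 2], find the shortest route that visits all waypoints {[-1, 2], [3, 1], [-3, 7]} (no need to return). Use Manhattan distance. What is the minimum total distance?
16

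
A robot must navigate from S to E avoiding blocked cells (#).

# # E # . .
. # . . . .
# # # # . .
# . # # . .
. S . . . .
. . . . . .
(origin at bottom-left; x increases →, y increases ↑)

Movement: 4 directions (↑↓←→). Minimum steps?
9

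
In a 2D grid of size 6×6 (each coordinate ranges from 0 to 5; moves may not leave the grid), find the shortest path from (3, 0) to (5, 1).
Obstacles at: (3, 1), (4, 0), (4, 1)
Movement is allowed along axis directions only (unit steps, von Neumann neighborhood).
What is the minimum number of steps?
7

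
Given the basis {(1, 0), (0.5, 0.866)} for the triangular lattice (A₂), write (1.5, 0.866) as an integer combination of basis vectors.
b₁ + b₂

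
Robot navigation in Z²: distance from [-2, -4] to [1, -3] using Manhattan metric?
4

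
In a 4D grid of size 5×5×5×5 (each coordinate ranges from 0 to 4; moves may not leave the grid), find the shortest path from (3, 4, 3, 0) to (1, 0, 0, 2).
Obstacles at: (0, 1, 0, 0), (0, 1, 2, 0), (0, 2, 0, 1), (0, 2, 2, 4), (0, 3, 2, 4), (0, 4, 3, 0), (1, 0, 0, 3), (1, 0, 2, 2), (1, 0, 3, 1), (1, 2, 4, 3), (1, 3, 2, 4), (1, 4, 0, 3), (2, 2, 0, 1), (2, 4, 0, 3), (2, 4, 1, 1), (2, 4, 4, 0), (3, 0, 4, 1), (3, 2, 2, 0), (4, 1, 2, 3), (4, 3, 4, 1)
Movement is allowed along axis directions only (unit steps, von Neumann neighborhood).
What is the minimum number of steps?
11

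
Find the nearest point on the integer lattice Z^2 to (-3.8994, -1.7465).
(-4, -2)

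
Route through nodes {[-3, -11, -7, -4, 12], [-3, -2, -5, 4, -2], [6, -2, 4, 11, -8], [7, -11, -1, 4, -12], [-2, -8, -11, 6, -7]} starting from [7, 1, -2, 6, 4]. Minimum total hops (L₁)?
135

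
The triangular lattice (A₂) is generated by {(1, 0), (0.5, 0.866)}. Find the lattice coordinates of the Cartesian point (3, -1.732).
4b₁ - 2b₂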